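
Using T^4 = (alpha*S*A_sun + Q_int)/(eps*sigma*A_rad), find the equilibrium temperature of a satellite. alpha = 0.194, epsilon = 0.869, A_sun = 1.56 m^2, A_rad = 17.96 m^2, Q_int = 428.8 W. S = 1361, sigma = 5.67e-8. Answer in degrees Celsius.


Numerator = alpha*S*A_sun + Q_int = 0.194*1361*1.56 + 428.8 = 840.6930 W
Denominator = eps*sigma*A_rad = 0.869*5.67e-8*17.96 = 8.8493051e-07 W/K^4
T^4 = 9.5001024e+08 K^4
T = 175.5626 K = -97.5874 C

-97.5874 degrees Celsius


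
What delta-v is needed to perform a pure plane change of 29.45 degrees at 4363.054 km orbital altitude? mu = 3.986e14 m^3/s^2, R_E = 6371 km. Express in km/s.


r = 10734.0540 km = 1.0734054e+07 m
V = sqrt(mu/r) = 6093.7798 m/s
di = 29.45 deg = 0.5139995 rad
dV = 2*V*sin(di/2) = 2*6093.7798*sin(0.2569997)
dV = 3097.8336 m/s = 3.0978 km/s

3.0978 km/s


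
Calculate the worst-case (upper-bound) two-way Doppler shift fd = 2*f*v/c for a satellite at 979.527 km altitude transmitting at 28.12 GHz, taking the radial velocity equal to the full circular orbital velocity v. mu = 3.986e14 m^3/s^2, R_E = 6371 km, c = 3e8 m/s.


r = 7.350527e+06 m
v = sqrt(mu/r) = 7363.9259 m/s (worst-case radial velocity)
f = 28.12 GHz = 2.812e+10 Hz
fd = 2*f*v/c = 2*2.812e+10*7363.9259/3.0e+08
fd = 1.3804906e+06 Hz

1.3805e+06 Hz


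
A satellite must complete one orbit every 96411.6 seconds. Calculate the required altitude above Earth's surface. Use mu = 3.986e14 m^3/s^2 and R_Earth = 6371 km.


T = 96411.6 s
r = (mu*T^2/(4*pi^2))^(1/3) = (3.986e14 * 96411.6^2 / (4*pi^2))^(1/3)
r = 4.5444226e+07 m = 45444.2262 km
alt = r - R_E = 45444.2262 - 6371 = 39073.2262 km

39073.2262 km


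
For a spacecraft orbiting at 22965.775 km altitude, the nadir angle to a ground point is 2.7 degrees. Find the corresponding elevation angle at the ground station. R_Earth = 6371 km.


r = R_E + alt = 29336.7750 km
Law of sines in the satellite / Earth-center / ground-point triangle:
  sin(nadir)/R_E = sin(90 + el)/r  =>  cos(el) = (r/R_E)*sin(nadir)
cos(el) = (29336.7750 / 6371.0000) * sin(2.7 deg) = 0.2169128
el = arccos(0.2169128) = 77.4722 deg
(Earth-central angle = 90 - nadir - el = 9.8278 deg)

77.4722 degrees


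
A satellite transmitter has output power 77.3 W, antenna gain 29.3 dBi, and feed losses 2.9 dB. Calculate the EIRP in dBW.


Pt = 77.3 W = 18.8818 dBW
EIRP = Pt_dBW + Gt - losses = 18.8818 + 29.3 - 2.9 = 45.2818 dBW

45.2818 dBW


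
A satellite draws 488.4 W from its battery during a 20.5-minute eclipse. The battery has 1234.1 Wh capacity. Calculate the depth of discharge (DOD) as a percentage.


E_used = P * t / 60 = 488.4 * 20.5 / 60 = 166.8700 Wh
DOD = E_used / E_total * 100 = 166.8700 / 1234.1 * 100
DOD = 13.5216 %

13.5216 %


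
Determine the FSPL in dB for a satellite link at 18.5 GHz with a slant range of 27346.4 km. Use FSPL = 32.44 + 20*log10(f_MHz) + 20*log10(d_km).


f = 18.5 GHz = 18500.0000 MHz
d = 27346.4 km
FSPL = 32.44 + 20*log10(18500.0000) + 20*log10(27346.4)
FSPL = 32.44 + 85.3434 + 88.7380
FSPL = 206.5214 dB

206.5214 dB


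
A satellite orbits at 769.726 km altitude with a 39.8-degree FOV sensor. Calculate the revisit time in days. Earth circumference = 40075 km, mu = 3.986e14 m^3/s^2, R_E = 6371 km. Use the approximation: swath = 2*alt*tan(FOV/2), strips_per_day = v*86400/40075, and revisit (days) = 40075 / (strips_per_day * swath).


swath = 2*769.726*tan(0.3473205) = 557.2738 km
v = sqrt(mu/r) = 7471.3221 m/s = 7.4713 km/s
strips/day = v*86400/40075 = 7.4713*86400/40075 = 16.1079
coverage/day = strips * swath = 16.1079 * 557.2738 = 8976.4855 km
revisit = 40075 / 8976.4855 = 4.4644 days

4.4644 days


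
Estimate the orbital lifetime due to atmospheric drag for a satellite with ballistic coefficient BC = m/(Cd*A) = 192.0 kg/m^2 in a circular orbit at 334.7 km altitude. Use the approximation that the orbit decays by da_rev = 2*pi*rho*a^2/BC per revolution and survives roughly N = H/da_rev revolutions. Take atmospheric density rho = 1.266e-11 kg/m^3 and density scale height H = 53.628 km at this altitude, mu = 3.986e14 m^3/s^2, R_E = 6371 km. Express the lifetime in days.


a = R_E + alt = 6705.7000 km = 6.7057e+06 m
da_rev = 2*pi*rho*a^2/BC = 2*pi*1.266e-11*(6.7057e+06)^2/192.0 = 18.629474 m per revolution
N = H/da_rev = 53628.0000 m / 18.629474 m = 2878.6643 revolutions
P = 2*pi*sqrt(a^3/mu) = 5464.8394 s
lifetime = N*P = 2878.6643 * 5464.8394 = 1.5731438e+07 s = 182.0768 days

182.0768 days


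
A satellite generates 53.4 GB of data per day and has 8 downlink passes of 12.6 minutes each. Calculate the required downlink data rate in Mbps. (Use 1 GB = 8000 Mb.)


total contact time = 8 * 12.6 * 60 = 6048.0000 s
data = 53.4 GB = 427200.0000 Mb
rate = 427200.0000 / 6048.0000 = 70.6349 Mbps

70.6349 Mbps


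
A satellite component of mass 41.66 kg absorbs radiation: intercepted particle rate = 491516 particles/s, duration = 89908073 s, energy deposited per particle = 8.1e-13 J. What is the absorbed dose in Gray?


Total energy deposited = rate * time * E_per
  = 491516 * 89908073 * 8.1e-13 = 35.7949 J
Dose = E_total / mass = 35.7949 / 41.66
Dose = 0.8592155 Gy

0.8592 Gy


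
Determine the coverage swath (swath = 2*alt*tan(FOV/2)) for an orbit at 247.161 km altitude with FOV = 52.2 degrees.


FOV = 52.2 deg = 0.9110619 rad
swath = 2 * alt * tan(FOV/2) = 2 * 247.161 * tan(0.4555309)
swath = 2 * 247.161 * 0.4898949
swath = 242.1658 km

242.1658 km


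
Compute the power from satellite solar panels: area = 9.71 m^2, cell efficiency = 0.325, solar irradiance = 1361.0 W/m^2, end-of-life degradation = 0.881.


P = area * eta * S * degradation
P = 9.71 * 0.325 * 1361.0 * 0.881
P = 3783.8736 W

3783.8736 W


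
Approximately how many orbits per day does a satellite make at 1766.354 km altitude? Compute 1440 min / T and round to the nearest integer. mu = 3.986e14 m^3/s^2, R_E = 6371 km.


r = 8.137354e+06 m
T = 2*pi*sqrt(r^3/mu) = 7305.2660 s = 121.7544 min
revs/day = 1440 / 121.7544 = 11.8271
Rounded: 12 revolutions per day

12 revolutions per day


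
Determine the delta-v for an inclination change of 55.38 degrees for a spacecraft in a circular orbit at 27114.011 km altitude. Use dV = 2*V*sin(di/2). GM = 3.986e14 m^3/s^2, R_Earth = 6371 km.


r = 33485.0110 km = 3.3485011e+07 m
V = sqrt(mu/r) = 3450.1933 m/s
di = 55.38 deg = 0.9665633 rad
dV = 2*V*sin(di/2) = 2*3450.1933*sin(0.4832817)
dV = 3206.5234 m/s = 3.2065 km/s

3.2065 km/s


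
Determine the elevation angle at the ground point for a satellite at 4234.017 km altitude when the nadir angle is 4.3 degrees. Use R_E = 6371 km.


r = R_E + alt = 10605.0170 km
Law of sines in the satellite / Earth-center / ground-point triangle:
  sin(nadir)/R_E = sin(90 + el)/r  =>  cos(el) = (r/R_E)*sin(nadir)
cos(el) = (10605.0170 / 6371.0000) * sin(4.3 deg) = 0.1248078
el = arccos(0.1248078) = 82.8303 deg
(Earth-central angle = 90 - nadir - el = 2.8697 deg)

82.8303 degrees


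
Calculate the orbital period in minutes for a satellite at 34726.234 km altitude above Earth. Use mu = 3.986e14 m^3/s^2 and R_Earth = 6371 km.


r = 41097.2340 km = 4.1097234e+07 m
T = 2*pi*sqrt(r^3/mu) = 2*pi*sqrt(6.9412515e+22 / 3.986e14)
T = 82914.4284 s = 1381.9071 min

1381.9071 minutes


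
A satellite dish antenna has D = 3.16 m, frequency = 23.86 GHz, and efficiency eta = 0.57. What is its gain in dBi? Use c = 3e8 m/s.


lambda = c/f = 3e8 / 2.386e+10 = 0.01257334 m
G = eta*(pi*D/lambda)^2 = 0.57*(pi*3.16/0.01257334)^2
G = 355342.4853 (linear)
G = 10*log10(355342.4853) = 55.5065 dBi

55.5065 dBi


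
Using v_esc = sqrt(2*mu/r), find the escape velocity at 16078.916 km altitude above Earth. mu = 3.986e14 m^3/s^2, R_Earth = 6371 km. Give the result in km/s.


r = 6371.0 + 16078.916 = 22449.9160 km = 2.2449916e+07 m
v_esc = sqrt(2*mu/r) = sqrt(2*3.986e14 / 2.2449916e+07)
v_esc = 5959.0398 m/s = 5.9590 km/s

5.9590 km/s


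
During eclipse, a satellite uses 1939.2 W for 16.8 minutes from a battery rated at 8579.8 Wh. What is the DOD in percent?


E_used = P * t / 60 = 1939.2 * 16.8 / 60 = 542.9760 Wh
DOD = E_used / E_total * 100 = 542.9760 / 8579.8 * 100
DOD = 6.3285 %

6.3285 %


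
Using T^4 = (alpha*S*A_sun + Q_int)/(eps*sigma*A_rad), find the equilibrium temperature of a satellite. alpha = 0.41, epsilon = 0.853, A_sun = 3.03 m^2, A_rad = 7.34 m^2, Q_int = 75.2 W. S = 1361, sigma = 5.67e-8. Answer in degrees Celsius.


Numerator = alpha*S*A_sun + Q_int = 0.41*1361*3.03 + 75.2 = 1765.9703 W
Denominator = eps*sigma*A_rad = 0.853*5.67e-8*7.34 = 3.5499983e-07 W/K^4
T^4 = 4.9745666e+09 K^4
T = 265.5760 K = -7.5740 C

-7.5740 degrees Celsius


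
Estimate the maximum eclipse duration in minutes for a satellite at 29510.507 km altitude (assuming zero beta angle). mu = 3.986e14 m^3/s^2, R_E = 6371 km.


r = 35881.5070 km
T = 1127.3687 min
Eclipse fraction = arcsin(R_E/r)/pi = arcsin(6371.0000/35881.5070)/pi
= arcsin(0.1775566)/pi = 0.0568193
Eclipse duration = 0.0568193 * 1127.3687 = 64.0563 min

64.0563 minutes


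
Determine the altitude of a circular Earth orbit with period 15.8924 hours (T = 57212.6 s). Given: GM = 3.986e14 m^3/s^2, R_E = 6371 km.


T = 57212.6 s
r = (mu*T^2/(4*pi^2))^(1/3) = (3.986e14 * 57212.6^2 / (4*pi^2))^(1/3)
r = 3.2091275e+07 m = 32091.2753 km
alt = r - R_E = 32091.2753 - 6371 = 25720.2753 km

25720.2753 km


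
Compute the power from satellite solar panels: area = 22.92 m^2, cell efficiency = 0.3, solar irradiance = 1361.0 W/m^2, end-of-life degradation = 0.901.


P = area * eta * S * degradation
P = 22.92 * 0.3 * 1361.0 * 0.901
P = 8431.7706 W

8431.7706 W


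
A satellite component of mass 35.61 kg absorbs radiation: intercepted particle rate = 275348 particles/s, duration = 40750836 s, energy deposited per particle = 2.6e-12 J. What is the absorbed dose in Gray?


Total energy deposited = rate * time * E_per
  = 275348 * 40750836 * 2.6e-12 = 29.1737 J
Dose = E_total / mass = 29.1737 / 35.61
Dose = 0.8192564 Gy

0.8193 Gy


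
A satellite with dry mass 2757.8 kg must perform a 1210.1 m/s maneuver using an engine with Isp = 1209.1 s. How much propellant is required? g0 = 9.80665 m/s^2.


ve = Isp * g0 = 1209.1 * 9.80665 = 11857.220515 m/s
mass ratio = exp(dv/ve) = exp(1210.1/11857.220515) = 1.10744544
m_prop = m_dry * (mr - 1) = 2757.8 * (1.10744544 - 1)
m_prop = 296.3130 kg

296.3130 kg


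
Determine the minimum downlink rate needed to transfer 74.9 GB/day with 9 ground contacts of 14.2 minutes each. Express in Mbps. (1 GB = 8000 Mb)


total contact time = 9 * 14.2 * 60 = 7668.0000 s
data = 74.9 GB = 599200.0000 Mb
rate = 599200.0000 / 7668.0000 = 78.1429 Mbps

78.1429 Mbps


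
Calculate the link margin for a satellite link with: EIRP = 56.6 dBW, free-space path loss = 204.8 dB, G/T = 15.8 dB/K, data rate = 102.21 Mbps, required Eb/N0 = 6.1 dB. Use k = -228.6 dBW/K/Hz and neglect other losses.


C/N0 = EIRP - FSPL + G/T - k = 56.6 - 204.8 + 15.8 - (-228.6)
C/N0 = 96.2000 dB-Hz
R_b = 102.21 Mbps = 1.0221e+08 bps -> 10*log10(R_b) = 80.0949 dB-Hz
Eb/N0 = C/N0 - 10*log10(R_b) = 96.2000 - 80.0949 = 16.1051 dB
Margin = Eb/N0 - Eb/N0_req = 16.1051 - 6.1 = 10.0051 dB (link closes)

10.0051 dB


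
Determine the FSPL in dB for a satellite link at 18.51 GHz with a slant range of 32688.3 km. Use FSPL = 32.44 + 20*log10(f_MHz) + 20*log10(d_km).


f = 18.51 GHz = 18510.0000 MHz
d = 32688.3 km
FSPL = 32.44 + 20*log10(18510.0000) + 20*log10(32688.3)
FSPL = 32.44 + 85.3481 + 90.2878
FSPL = 208.0760 dB

208.0760 dB


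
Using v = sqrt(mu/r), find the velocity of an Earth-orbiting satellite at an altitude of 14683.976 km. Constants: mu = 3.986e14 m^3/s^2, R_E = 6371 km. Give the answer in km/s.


r = R_E + alt = 6371.0 + 14683.976 = 21054.9760 km = 2.1054976e+07 m
v = sqrt(mu/r) = sqrt(3.986e14 / 2.1054976e+07) = 4351.0219 m/s = 4.3510 km/s

4.3510 km/s


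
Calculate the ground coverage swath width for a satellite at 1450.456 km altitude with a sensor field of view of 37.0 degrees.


FOV = 37.0 deg = 0.6457718 rad
swath = 2 * alt * tan(FOV/2) = 2 * 1450.456 * tan(0.3228859)
swath = 2 * 1450.456 * 0.3345953
swath = 970.6316 km

970.6316 km


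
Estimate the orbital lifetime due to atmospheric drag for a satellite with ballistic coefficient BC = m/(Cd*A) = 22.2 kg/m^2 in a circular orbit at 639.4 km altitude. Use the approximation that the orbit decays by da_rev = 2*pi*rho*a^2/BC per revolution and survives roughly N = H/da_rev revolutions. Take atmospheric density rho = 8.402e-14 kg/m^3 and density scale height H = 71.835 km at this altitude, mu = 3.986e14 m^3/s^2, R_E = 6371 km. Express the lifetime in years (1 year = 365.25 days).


a = R_E + alt = 7010.4000 km = 7.0104e+06 m
da_rev = 2*pi*rho*a^2/BC = 2*pi*8.402e-14*(7.0104e+06)^2/22.2 = 1.168679 m per revolution
N = H/da_rev = 71835.0000 m / 1.168679 m = 61466.8458 revolutions
P = 2*pi*sqrt(a^3/mu) = 5841.5140 s
lifetime = N*P = 61466.8458 * 5841.5140 = 3.5905944e+08 s = 4155.7805 days
years = 4155.7805 / 365.25 = 11.3779 years

11.3779 years


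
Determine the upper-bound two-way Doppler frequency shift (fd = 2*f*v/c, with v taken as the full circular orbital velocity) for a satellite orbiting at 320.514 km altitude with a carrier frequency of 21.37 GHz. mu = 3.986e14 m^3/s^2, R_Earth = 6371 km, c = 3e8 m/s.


r = 6.691514e+06 m
v = sqrt(mu/r) = 7718.0298 m/s (worst-case radial velocity)
f = 21.37 GHz = 2.137e+10 Hz
fd = 2*f*v/c = 2*2.137e+10*7718.0298/3.0e+08
fd = 1.099562e+06 Hz

1.0996e+06 Hz


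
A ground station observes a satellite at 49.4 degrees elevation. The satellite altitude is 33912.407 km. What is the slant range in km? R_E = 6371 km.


h = 33912.407 km, el = 49.4 deg
d = -R_E*sin(el) + sqrt((R_E*sin(el))^2 + 2*R_E*h + h^2)
d = -6371.0000*sin(0.8621927) + sqrt((6371.0000*0.7592713)^2 + 2*6371.0000*33912.407 + 33912.407^2)
d = 35232.1582 km

35232.1582 km


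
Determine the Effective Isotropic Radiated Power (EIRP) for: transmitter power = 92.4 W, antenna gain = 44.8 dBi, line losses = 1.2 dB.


Pt = 92.4 W = 19.6567 dBW
EIRP = Pt_dBW + Gt - losses = 19.6567 + 44.8 - 1.2 = 63.2567 dBW

63.2567 dBW


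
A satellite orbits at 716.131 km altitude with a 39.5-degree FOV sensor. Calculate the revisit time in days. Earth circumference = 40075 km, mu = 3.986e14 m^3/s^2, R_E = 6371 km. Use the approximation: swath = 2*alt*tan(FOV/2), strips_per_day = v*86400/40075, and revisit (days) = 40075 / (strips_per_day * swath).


swath = 2*716.131*tan(0.3447025) = 514.2346 km
v = sqrt(mu/r) = 7499.5191 m/s = 7.4995 km/s
strips/day = v*86400/40075 = 7.4995*86400/40075 = 16.1686
coverage/day = strips * swath = 16.1686 * 514.2346 = 8314.4768 km
revisit = 40075 / 8314.4768 = 4.8199 days

4.8199 days


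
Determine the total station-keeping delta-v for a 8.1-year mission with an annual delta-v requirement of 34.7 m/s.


dV = rate * years = 34.7 * 8.1
dV = 281.0700 m/s

281.0700 m/s


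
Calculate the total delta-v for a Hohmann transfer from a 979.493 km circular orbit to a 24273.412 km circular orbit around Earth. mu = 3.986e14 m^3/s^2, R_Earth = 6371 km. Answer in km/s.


r1 = 7350.4930 km = 7.350493e+06 m
r2 = 30644.4120 km = 3.0644412e+07 m
dv1 = sqrt(mu/r1)*(sqrt(2*r2/(r1+r2)) - 1) = 1988.7866 m/s
dv2 = sqrt(mu/r2)*(1 - sqrt(2*r1/(r1+r2))) = 1363.1750 m/s
total dv = |dv1| + |dv2| = 1988.7866 + 1363.1750 = 3351.9616 m/s = 3.3520 km/s

3.3520 km/s


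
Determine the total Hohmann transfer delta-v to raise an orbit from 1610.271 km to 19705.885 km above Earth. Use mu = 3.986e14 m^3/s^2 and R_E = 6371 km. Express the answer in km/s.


r1 = 7981.2710 km = 7.981271e+06 m
r2 = 26076.8850 km = 2.6076885e+07 m
dv1 = sqrt(mu/r1)*(sqrt(2*r2/(r1+r2)) - 1) = 1678.1428 m/s
dv2 = sqrt(mu/r2)*(1 - sqrt(2*r1/(r1+r2))) = 1233.0899 m/s
total dv = |dv1| + |dv2| = 1678.1428 + 1233.0899 = 2911.2327 m/s = 2.9112 km/s

2.9112 km/s


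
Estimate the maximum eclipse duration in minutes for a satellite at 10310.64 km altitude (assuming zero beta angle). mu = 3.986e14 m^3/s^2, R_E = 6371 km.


r = 16681.6400 km
T = 357.3700 min
Eclipse fraction = arcsin(R_E/r)/pi = arcsin(6371.0000/16681.6400)/pi
= arcsin(0.3819169)/pi = 0.1247359
Eclipse duration = 0.1247359 * 357.3700 = 44.5769 min

44.5769 minutes


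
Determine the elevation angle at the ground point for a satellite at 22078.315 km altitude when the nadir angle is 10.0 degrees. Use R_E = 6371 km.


r = R_E + alt = 28449.3150 km
Law of sines in the satellite / Earth-center / ground-point triangle:
  sin(nadir)/R_E = sin(90 + el)/r  =>  cos(el) = (r/R_E)*sin(nadir)
cos(el) = (28449.3150 / 6371.0000) * sin(10.0 deg) = 0.7754154
el = arccos(0.7754154) = 39.1573 deg
(Earth-central angle = 90 - nadir - el = 40.8427 deg)

39.1573 degrees


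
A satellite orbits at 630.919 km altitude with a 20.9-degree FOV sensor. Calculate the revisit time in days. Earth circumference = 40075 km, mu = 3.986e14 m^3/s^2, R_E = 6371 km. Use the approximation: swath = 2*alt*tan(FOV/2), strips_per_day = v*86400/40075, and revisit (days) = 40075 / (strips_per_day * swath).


swath = 2*630.919*tan(0.1823869) = 232.7290 km
v = sqrt(mu/r) = 7545.0150 m/s = 7.5450 km/s
strips/day = v*86400/40075 = 7.5450*86400/40075 = 16.2667
coverage/day = strips * swath = 16.2667 * 232.7290 = 3785.7411 km
revisit = 40075 / 3785.7411 = 10.5858 days

10.5858 days


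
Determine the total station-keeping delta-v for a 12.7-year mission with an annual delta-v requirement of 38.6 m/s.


dV = rate * years = 38.6 * 12.7
dV = 490.2200 m/s

490.2200 m/s


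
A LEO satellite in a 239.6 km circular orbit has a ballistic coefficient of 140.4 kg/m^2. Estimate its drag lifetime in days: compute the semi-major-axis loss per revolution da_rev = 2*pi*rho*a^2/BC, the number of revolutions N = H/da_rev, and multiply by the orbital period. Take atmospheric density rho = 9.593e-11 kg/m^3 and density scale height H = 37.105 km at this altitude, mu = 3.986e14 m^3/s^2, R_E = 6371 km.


a = R_E + alt = 6610.6000 km = 6.6106e+06 m
da_rev = 2*pi*rho*a^2/BC = 2*pi*9.593e-11*(6.6106e+06)^2/140.4 = 187.606968 m per revolution
N = H/da_rev = 37105.0000 m / 187.606968 m = 197.7805 revolutions
P = 2*pi*sqrt(a^3/mu) = 5348.9993 s
lifetime = N*P = 197.7805 * 5348.9993 = 1.0579278e+06 s = 12.2445 days

12.2445 days


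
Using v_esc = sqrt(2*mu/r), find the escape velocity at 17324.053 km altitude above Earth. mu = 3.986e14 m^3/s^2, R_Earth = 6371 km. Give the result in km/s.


r = 6371.0 + 17324.053 = 23695.0530 km = 2.3695053e+07 m
v_esc = sqrt(2*mu/r) = sqrt(2*3.986e14 / 2.3695053e+07)
v_esc = 5800.3580 m/s = 5.8004 km/s

5.8004 km/s


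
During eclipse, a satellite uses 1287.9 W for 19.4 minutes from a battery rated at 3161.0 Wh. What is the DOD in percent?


E_used = P * t / 60 = 1287.9 * 19.4 / 60 = 416.4210 Wh
DOD = E_used / E_total * 100 = 416.4210 / 3161.0 * 100
DOD = 13.1737 %

13.1737 %


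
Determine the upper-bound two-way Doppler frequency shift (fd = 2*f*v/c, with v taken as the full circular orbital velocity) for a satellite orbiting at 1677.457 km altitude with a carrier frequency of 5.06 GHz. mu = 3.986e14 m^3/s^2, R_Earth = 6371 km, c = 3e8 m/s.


r = 8.048457e+06 m
v = sqrt(mu/r) = 7037.4016 m/s (worst-case radial velocity)
f = 5.06 GHz = 5.06e+09 Hz
fd = 2*f*v/c = 2*5.06e+09*7037.4016/3.0e+08
fd = 237395.0127 Hz

237395.0127 Hz


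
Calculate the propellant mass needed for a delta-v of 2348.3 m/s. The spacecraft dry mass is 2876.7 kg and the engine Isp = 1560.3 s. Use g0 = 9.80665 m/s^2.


ve = Isp * g0 = 1560.3 * 9.80665 = 15301.315995 m/s
mass ratio = exp(dv/ve) = exp(2348.3/15301.315995) = 1.16587335
m_prop = m_dry * (mr - 1) = 2876.7 * (1.16587335 - 1)
m_prop = 477.1679 kg

477.1679 kg


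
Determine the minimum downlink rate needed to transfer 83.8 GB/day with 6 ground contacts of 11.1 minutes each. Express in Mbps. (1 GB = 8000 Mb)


total contact time = 6 * 11.1 * 60 = 3996.0000 s
data = 83.8 GB = 670400.0000 Mb
rate = 670400.0000 / 3996.0000 = 167.7678 Mbps

167.7678 Mbps


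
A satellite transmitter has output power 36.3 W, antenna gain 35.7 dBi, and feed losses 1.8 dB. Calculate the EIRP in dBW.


Pt = 36.3 W = 15.5991 dBW
EIRP = Pt_dBW + Gt - losses = 15.5991 + 35.7 - 1.8 = 49.4991 dBW

49.4991 dBW


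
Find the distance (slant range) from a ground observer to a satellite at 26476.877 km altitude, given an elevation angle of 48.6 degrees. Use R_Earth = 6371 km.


h = 26476.877 km, el = 48.6 deg
d = -R_E*sin(el) + sqrt((R_E*sin(el))^2 + 2*R_E*h + h^2)
d = -6371.0000*sin(0.84823) + sqrt((6371.0000*0.7501111)^2 + 2*6371.0000*26476.877 + 26476.877^2)
d = 27797.5956 km

27797.5956 km


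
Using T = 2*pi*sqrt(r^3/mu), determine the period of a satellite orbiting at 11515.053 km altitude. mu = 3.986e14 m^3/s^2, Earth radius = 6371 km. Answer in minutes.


r = 17886.0530 km = 1.7886053e+07 m
T = 2*pi*sqrt(r^3/mu) = 2*pi*sqrt(5.7219432e+21 / 3.986e14)
T = 23805.8115 s = 396.7635 min

396.7635 minutes


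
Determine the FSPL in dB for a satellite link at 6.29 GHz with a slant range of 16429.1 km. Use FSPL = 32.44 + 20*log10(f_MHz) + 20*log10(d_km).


f = 6.29 GHz = 6290.0000 MHz
d = 16429.1 km
FSPL = 32.44 + 20*log10(6290.0000) + 20*log10(16429.1)
FSPL = 32.44 + 75.9730 + 84.3123
FSPL = 192.7253 dB

192.7253 dB


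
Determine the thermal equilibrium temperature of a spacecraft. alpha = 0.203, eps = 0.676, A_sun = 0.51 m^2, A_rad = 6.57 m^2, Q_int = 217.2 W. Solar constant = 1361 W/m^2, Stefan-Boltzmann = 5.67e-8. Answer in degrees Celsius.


Numerator = alpha*S*A_sun + Q_int = 0.203*1361*0.51 + 217.2 = 358.1043 W
Denominator = eps*sigma*A_rad = 0.676*5.67e-8*6.57 = 2.5182284e-07 W/K^4
T^4 = 1.4220486e+09 K^4
T = 194.1908 K = -78.9592 C

-78.9592 degrees Celsius


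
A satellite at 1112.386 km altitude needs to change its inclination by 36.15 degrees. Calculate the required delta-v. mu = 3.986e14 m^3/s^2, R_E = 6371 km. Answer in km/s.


r = 7483.3860 km = 7.483386e+06 m
V = sqrt(mu/r) = 7298.2641 m/s
di = 36.15 deg = 0.6309365 rad
dV = 2*V*sin(di/2) = 2*7298.2641*sin(0.3154683)
dV = 4528.7430 m/s = 4.5287 km/s

4.5287 km/s


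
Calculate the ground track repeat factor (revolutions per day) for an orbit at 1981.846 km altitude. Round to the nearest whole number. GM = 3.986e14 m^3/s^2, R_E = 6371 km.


r = 8.352846e+06 m
T = 2*pi*sqrt(r^3/mu) = 7597.3640 s = 126.6227 min
revs/day = 1440 / 126.6227 = 11.3724
Rounded: 11 revolutions per day

11 revolutions per day


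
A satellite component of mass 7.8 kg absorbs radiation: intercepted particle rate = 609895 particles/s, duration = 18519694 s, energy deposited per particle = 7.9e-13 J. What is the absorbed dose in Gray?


Total energy deposited = rate * time * E_per
  = 609895 * 18519694 * 7.9e-13 = 8.9231 J
Dose = E_total / mass = 8.9231 / 7.8
Dose = 1.1440 Gy

1.1440 Gy


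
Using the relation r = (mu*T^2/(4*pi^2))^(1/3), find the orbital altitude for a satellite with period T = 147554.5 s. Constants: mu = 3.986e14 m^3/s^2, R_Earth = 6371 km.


T = 147554.5 s
r = (mu*T^2/(4*pi^2))^(1/3) = (3.986e14 * 147554.5^2 / (4*pi^2))^(1/3)
r = 6.0352346e+07 m = 60352.3463 km
alt = r - R_E = 60352.3463 - 6371 = 53981.3463 km

53981.3463 km


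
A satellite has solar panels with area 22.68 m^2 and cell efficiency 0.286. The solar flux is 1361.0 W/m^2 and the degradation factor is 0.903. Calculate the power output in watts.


P = area * eta * S * degradation
P = 22.68 * 0.286 * 1361.0 * 0.903
P = 7971.7736 W

7971.7736 W


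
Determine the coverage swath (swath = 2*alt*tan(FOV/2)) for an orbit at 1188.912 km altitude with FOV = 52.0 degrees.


FOV = 52.0 deg = 0.9075712 rad
swath = 2 * alt * tan(FOV/2) = 2 * 1188.912 * tan(0.4537856)
swath = 2 * 1188.912 * 0.4877326
swath = 1159.7423 km

1159.7423 km


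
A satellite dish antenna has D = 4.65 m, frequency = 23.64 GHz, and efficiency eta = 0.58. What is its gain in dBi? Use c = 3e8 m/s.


lambda = c/f = 3e8 / 2.364e+10 = 0.01269036 m
G = eta*(pi*D/lambda)^2 = 0.58*(pi*4.65/0.01269036)^2
G = 768574.6920 (linear)
G = 10*log10(768574.6920) = 58.8569 dBi

58.8569 dBi


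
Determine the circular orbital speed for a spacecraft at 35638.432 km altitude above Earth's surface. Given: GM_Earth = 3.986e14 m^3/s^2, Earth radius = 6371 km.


r = R_E + alt = 6371.0 + 35638.432 = 42009.4320 km = 4.2009432e+07 m
v = sqrt(mu/r) = sqrt(3.986e14 / 4.2009432e+07) = 3080.3158 m/s = 3.0803 km/s

3.0803 km/s


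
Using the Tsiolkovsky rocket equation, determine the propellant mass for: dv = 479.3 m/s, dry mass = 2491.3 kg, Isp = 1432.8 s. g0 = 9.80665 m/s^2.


ve = Isp * g0 = 1432.8 * 9.80665 = 14050.968120 m/s
mass ratio = exp(dv/ve) = exp(479.3/14050.968120) = 1.03470000
m_prop = m_dry * (mr - 1) = 2491.3 * (1.03470000 - 1)
m_prop = 86.4481 kg

86.4481 kg


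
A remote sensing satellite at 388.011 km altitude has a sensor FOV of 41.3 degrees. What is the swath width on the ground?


FOV = 41.3 deg = 0.720821 rad
swath = 2 * alt * tan(FOV/2) = 2 * 388.011 * tan(0.3604105)
swath = 2 * 388.011 * 0.3768716
swath = 292.4606 km

292.4606 km


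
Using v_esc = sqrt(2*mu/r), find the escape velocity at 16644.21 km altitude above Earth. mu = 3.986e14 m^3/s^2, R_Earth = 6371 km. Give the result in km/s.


r = 6371.0 + 16644.21 = 23015.2100 km = 2.301521e+07 m
v_esc = sqrt(2*mu/r) = sqrt(2*3.986e14 / 2.301521e+07)
v_esc = 5885.4026 m/s = 5.8854 km/s

5.8854 km/s


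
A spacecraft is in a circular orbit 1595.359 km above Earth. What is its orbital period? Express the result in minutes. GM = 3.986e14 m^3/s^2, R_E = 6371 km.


r = 7966.3590 km = 7.966359e+06 m
T = 2*pi*sqrt(r^3/mu) = 2*pi*sqrt(5.0556805e+20 / 3.986e14)
T = 7076.2152 s = 117.9369 min

117.9369 minutes


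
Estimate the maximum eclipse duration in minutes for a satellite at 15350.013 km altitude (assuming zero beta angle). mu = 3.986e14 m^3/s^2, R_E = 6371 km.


r = 21721.0130 km
T = 530.9823 min
Eclipse fraction = arcsin(R_E/r)/pi = arcsin(6371.0000/21721.0130)/pi
= arcsin(0.2933104)/pi = 0.09475696
Eclipse duration = 0.09475696 * 530.9823 = 50.3143 min

50.3143 minutes


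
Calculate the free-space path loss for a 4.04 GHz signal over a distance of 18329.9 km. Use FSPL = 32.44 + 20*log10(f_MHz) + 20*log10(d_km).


f = 4.04 GHz = 4040.0000 MHz
d = 18329.9 km
FSPL = 32.44 + 20*log10(4040.0000) + 20*log10(18329.9)
FSPL = 32.44 + 72.1276 + 85.2632
FSPL = 189.8308 dB

189.8308 dB


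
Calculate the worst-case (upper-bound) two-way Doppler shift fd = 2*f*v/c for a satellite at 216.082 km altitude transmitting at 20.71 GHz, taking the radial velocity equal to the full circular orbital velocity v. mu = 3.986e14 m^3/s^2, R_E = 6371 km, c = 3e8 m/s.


r = 6.587082e+06 m
v = sqrt(mu/r) = 7778.9703 m/s (worst-case radial velocity)
f = 20.71 GHz = 2.071e+10 Hz
fd = 2*f*v/c = 2*2.071e+10*7778.9703/3.0e+08
fd = 1.0740165e+06 Hz

1.0740e+06 Hz


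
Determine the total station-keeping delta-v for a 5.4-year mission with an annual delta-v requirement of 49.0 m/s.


dV = rate * years = 49.0 * 5.4
dV = 264.6000 m/s

264.6000 m/s


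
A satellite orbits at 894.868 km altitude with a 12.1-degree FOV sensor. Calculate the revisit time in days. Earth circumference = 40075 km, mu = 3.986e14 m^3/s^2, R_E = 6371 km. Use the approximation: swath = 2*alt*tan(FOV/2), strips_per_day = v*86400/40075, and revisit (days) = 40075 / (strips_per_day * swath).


swath = 2*894.868*tan(0.1055924) = 189.6881 km
v = sqrt(mu/r) = 7406.7024 m/s = 7.4067 km/s
strips/day = v*86400/40075 = 7.4067*86400/40075 = 15.9685
coverage/day = strips * swath = 15.9685 * 189.6881 = 3029.0408 km
revisit = 40075 / 3029.0408 = 13.2303 days

13.2303 days


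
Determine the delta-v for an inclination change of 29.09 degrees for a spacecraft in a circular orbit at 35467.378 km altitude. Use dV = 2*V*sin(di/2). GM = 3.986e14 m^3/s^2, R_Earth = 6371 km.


r = 41838.3780 km = 4.1838378e+07 m
V = sqrt(mu/r) = 3086.6062 m/s
di = 29.09 deg = 0.5077163 rad
dV = 2*V*sin(di/2) = 2*3086.6062*sin(0.2538581)
dV = 1550.3425 m/s = 1.5503 km/s

1.5503 km/s


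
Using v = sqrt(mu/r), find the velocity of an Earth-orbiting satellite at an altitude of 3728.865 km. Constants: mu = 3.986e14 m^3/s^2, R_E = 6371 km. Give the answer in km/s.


r = R_E + alt = 6371.0 + 3728.865 = 10099.8650 km = 1.0099865e+07 m
v = sqrt(mu/r) = sqrt(3.986e14 / 1.0099865e+07) = 6282.1870 m/s = 6.2822 km/s

6.2822 km/s


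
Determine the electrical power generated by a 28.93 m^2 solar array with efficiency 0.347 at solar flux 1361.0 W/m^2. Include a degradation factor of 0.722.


P = area * eta * S * degradation
P = 28.93 * 0.347 * 1361.0 * 0.722
P = 9864.4581 W

9864.4581 W


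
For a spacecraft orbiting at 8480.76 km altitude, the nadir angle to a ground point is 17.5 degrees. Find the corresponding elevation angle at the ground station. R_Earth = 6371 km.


r = R_E + alt = 14851.7600 km
Law of sines in the satellite / Earth-center / ground-point triangle:
  sin(nadir)/R_E = sin(90 + el)/r  =>  cos(el) = (r/R_E)*sin(nadir)
cos(el) = (14851.7600 / 6371.0000) * sin(17.5 deg) = 0.7009905
el = arccos(0.7009905) = 45.4935 deg
(Earth-central angle = 90 - nadir - el = 27.0065 deg)

45.4935 degrees


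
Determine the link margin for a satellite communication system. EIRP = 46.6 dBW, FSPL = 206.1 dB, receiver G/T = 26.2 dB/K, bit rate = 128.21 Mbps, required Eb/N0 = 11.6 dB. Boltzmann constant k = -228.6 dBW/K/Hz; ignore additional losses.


C/N0 = EIRP - FSPL + G/T - k = 46.6 - 206.1 + 26.2 - (-228.6)
C/N0 = 95.3000 dB-Hz
R_b = 128.21 Mbps = 1.2821e+08 bps -> 10*log10(R_b) = 81.0792 dB-Hz
Eb/N0 = C/N0 - 10*log10(R_b) = 95.3000 - 81.0792 = 14.2208 dB
Margin = Eb/N0 - Eb/N0_req = 14.2208 - 11.6 = 2.6208 dB (link closes)

2.6208 dB


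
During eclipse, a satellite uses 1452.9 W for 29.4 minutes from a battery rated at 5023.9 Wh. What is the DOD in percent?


E_used = P * t / 60 = 1452.9 * 29.4 / 60 = 711.9210 Wh
DOD = E_used / E_total * 100 = 711.9210 / 5023.9 * 100
DOD = 14.1707 %

14.1707 %


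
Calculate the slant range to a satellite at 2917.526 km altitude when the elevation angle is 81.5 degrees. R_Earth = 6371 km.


h = 2917.526 km, el = 81.5 deg
d = -R_E*sin(el) + sqrt((R_E*sin(el))^2 + 2*R_E*h + h^2)
d = -6371.0000*sin(1.4224) + sqrt((6371.0000*0.9890159)^2 + 2*6371.0000*2917.526 + 2917.526^2)
d = 2939.6470 km

2939.6470 km


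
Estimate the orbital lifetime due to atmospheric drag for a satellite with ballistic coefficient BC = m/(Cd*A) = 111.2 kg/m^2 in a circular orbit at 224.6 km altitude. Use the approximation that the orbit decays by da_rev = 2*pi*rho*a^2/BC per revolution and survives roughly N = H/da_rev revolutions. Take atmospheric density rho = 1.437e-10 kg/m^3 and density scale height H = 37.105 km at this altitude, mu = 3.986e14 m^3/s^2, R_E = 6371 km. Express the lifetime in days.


a = R_E + alt = 6595.6000 km = 6.5956e+06 m
da_rev = 2*pi*rho*a^2/BC = 2*pi*1.437e-10*(6.5956e+06)^2/111.2 = 353.216081 m per revolution
N = H/da_rev = 37105.0000 m / 353.216081 m = 105.0490 revolutions
P = 2*pi*sqrt(a^3/mu) = 5330.8036 s
lifetime = N*P = 105.0490 * 5330.8036 = 559995.6497 s = 6.4814 days

6.4814 days


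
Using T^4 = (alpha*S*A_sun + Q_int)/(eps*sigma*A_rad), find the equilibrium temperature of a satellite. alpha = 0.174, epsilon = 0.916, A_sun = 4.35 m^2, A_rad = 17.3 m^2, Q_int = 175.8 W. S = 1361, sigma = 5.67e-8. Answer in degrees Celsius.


Numerator = alpha*S*A_sun + Q_int = 0.174*1361*4.35 + 175.8 = 1205.9409 W
Denominator = eps*sigma*A_rad = 0.916*5.67e-8*17.3 = 8.9851356e-07 W/K^4
T^4 = 1.342151e+09 K^4
T = 191.4037 K = -81.7463 C

-81.7463 degrees Celsius


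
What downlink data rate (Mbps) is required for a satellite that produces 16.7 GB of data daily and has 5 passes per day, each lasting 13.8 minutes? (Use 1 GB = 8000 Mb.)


total contact time = 5 * 13.8 * 60 = 4140.0000 s
data = 16.7 GB = 133600.0000 Mb
rate = 133600.0000 / 4140.0000 = 32.2705 Mbps

32.2705 Mbps


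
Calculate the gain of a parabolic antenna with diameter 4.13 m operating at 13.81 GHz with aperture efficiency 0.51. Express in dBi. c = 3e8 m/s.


lambda = c/f = 3e8 / 1.381e+10 = 0.02172339 m
G = eta*(pi*D/lambda)^2 = 0.51*(pi*4.13/0.02172339)^2
G = 181934.4208 (linear)
G = 10*log10(181934.4208) = 52.5991 dBi

52.5991 dBi


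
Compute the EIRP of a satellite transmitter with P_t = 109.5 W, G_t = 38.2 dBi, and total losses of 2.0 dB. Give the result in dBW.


Pt = 109.5 W = 20.3941 dBW
EIRP = Pt_dBW + Gt - losses = 20.3941 + 38.2 - 2.0 = 56.5941 dBW

56.5941 dBW


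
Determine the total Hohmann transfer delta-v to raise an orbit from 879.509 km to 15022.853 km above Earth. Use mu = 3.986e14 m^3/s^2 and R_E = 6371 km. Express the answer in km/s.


r1 = 7250.5090 km = 7.250509e+06 m
r2 = 21393.8530 km = 2.1393853e+07 m
dv1 = sqrt(mu/r1)*(sqrt(2*r2/(r1+r2)) - 1) = 1647.4624 m/s
dv2 = sqrt(mu/r2)*(1 - sqrt(2*r1/(r1+r2))) = 1245.2548 m/s
total dv = |dv1| + |dv2| = 1647.4624 + 1245.2548 = 2892.7171 m/s = 2.8927 km/s

2.8927 km/s


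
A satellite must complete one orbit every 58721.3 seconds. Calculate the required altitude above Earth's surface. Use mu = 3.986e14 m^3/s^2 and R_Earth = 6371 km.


T = 58721.3 s
r = (mu*T^2/(4*pi^2))^(1/3) = (3.986e14 * 58721.3^2 / (4*pi^2))^(1/3)
r = 3.265299e+07 m = 32652.9904 km
alt = r - R_E = 32652.9904 - 6371 = 26281.9904 km

26281.9904 km


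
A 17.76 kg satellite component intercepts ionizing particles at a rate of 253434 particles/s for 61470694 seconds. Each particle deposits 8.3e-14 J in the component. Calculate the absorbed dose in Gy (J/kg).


Total energy deposited = rate * time * E_per
  = 253434 * 61470694 * 8.3e-14 = 1.2930 J
Dose = E_total / mass = 1.2930 / 17.76
Dose = 0.07280616 Gy

0.0728 Gy


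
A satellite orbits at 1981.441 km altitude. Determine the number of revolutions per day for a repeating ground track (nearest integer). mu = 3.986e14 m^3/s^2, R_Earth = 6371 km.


r = 8.352441e+06 m
T = 2*pi*sqrt(r^3/mu) = 7596.8114 s = 126.6135 min
revs/day = 1440 / 126.6135 = 11.3732
Rounded: 11 revolutions per day

11 revolutions per day


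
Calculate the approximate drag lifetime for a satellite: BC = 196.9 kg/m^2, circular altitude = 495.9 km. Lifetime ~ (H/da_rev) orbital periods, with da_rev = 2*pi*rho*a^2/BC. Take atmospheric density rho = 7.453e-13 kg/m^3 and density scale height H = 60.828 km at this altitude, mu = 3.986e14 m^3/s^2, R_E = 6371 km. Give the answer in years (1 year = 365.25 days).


a = R_E + alt = 6866.9000 km = 6.8669e+06 m
da_rev = 2*pi*rho*a^2/BC = 2*pi*7.453e-13*(6.8669e+06)^2/196.9 = 1.121468 m per revolution
N = H/da_rev = 60828.0000 m / 1.121468 m = 54239.6424 revolutions
P = 2*pi*sqrt(a^3/mu) = 5663.0749 s
lifetime = N*P = 54239.6424 * 5663.0749 = 3.0716316e+08 s = 3555.1291 days
years = 3555.1291 / 365.25 = 9.7334 years

9.7334 years


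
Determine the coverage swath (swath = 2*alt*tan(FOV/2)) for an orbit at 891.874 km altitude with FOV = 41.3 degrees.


FOV = 41.3 deg = 0.720821 rad
swath = 2 * alt * tan(FOV/2) = 2 * 891.874 * tan(0.3604105)
swath = 2 * 891.874 * 0.3768716
swath = 672.2439 km

672.2439 km


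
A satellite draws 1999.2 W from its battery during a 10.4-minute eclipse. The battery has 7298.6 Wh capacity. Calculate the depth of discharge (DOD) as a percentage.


E_used = P * t / 60 = 1999.2 * 10.4 / 60 = 346.5280 Wh
DOD = E_used / E_total * 100 = 346.5280 / 7298.6 * 100
DOD = 4.7479 %

4.7479 %


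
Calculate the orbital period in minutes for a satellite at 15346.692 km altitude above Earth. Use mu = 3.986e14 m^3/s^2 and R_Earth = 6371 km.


r = 21717.6920 km = 2.1717692e+07 m
T = 2*pi*sqrt(r^3/mu) = 2*pi*sqrt(1.0243326e+22 / 3.986e14)
T = 31851.6347 s = 530.8606 min

530.8606 minutes


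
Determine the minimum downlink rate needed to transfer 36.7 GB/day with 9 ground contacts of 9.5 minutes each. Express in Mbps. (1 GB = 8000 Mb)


total contact time = 9 * 9.5 * 60 = 5130.0000 s
data = 36.7 GB = 293600.0000 Mb
rate = 293600.0000 / 5130.0000 = 57.2320 Mbps

57.2320 Mbps


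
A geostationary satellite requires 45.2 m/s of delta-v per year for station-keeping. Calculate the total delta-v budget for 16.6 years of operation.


dV = rate * years = 45.2 * 16.6
dV = 750.3200 m/s

750.3200 m/s


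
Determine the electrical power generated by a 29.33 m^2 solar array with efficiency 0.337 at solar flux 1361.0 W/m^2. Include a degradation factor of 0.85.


P = area * eta * S * degradation
P = 29.33 * 0.337 * 1361.0 * 0.85
P = 11434.5483 W

11434.5483 W


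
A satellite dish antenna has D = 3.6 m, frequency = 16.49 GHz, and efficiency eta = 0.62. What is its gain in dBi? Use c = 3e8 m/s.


lambda = c/f = 3e8 / 1.649e+10 = 0.01819284 m
G = eta*(pi*D/lambda)^2 = 0.62*(pi*3.6/0.01819284)^2
G = 239604.6479 (linear)
G = 10*log10(239604.6479) = 53.7950 dBi

53.7950 dBi


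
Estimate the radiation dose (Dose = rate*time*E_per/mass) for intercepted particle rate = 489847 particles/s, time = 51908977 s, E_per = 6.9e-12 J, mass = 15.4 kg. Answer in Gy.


Total energy deposited = rate * time * E_per
  = 489847 * 51908977 * 6.9e-12 = 175.4495 J
Dose = E_total / mass = 175.4495 / 15.4
Dose = 11.3928 Gy

11.3928 Gy


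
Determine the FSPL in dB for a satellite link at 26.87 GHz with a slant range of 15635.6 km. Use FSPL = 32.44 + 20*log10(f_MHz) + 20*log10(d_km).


f = 26.87 GHz = 26870.0000 MHz
d = 15635.6 km
FSPL = 32.44 + 20*log10(26870.0000) + 20*log10(15635.6)
FSPL = 32.44 + 88.5854 + 83.8823
FSPL = 204.9076 dB

204.9076 dB


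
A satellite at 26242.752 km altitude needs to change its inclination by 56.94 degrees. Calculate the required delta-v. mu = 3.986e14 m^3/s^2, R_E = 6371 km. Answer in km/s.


r = 32613.7520 km = 3.2613752e+07 m
V = sqrt(mu/r) = 3495.9746 m/s
di = 56.94 deg = 0.9937905 rad
dV = 2*V*sin(di/2) = 2*3495.9746*sin(0.4968952)
dV = 3333.0520 m/s = 3.3331 km/s

3.3331 km/s


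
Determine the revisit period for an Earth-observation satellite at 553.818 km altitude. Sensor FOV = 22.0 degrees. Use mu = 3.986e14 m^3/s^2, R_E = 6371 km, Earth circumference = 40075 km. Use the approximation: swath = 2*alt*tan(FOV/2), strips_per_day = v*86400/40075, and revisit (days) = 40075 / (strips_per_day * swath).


swath = 2*553.818*tan(0.1919862) = 215.3026 km
v = sqrt(mu/r) = 7586.9018 m/s = 7.5869 km/s
strips/day = v*86400/40075 = 7.5869*86400/40075 = 16.3570
coverage/day = strips * swath = 16.3570 * 215.3026 = 3521.7134 km
revisit = 40075 / 3521.7134 = 11.3794 days

11.3794 days


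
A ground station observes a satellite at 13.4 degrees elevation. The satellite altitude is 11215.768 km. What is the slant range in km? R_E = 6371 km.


h = 11215.768 km, el = 13.4 deg
d = -R_E*sin(el) + sqrt((R_E*sin(el))^2 + 2*R_E*h + h^2)
d = -6371.0000*sin(0.2338741) + sqrt((6371.0000*0.2317479)^2 + 2*6371.0000*11215.768 + 11215.768^2)
d = 14982.1100 km

14982.1100 km


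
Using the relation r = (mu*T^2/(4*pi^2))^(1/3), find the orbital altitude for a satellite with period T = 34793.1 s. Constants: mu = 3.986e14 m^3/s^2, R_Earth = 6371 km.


T = 34793.1 s
r = (mu*T^2/(4*pi^2))^(1/3) = (3.986e14 * 34793.1^2 / (4*pi^2))^(1/3)
r = 2.3034985e+07 m = 23034.9851 km
alt = r - R_E = 23034.9851 - 6371 = 16663.9851 km

16663.9851 km


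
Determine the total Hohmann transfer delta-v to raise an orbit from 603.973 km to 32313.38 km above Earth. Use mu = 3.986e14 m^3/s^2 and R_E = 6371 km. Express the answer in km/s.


r1 = 6974.9730 km = 6.974973e+06 m
r2 = 38684.3800 km = 3.868438e+07 m
dv1 = sqrt(mu/r1)*(sqrt(2*r2/(r1+r2)) - 1) = 2280.8832 m/s
dv2 = sqrt(mu/r2)*(1 - sqrt(2*r1/(r1+r2))) = 1435.6887 m/s
total dv = |dv1| + |dv2| = 2280.8832 + 1435.6887 = 3716.5719 m/s = 3.7166 km/s

3.7166 km/s


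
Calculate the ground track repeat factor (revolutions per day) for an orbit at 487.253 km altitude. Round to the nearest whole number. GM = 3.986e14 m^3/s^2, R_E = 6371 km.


r = 6.858253e+06 m
T = 2*pi*sqrt(r^3/mu) = 5652.3816 s = 94.2064 min
revs/day = 1440 / 94.2064 = 15.2856
Rounded: 15 revolutions per day

15 revolutions per day
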